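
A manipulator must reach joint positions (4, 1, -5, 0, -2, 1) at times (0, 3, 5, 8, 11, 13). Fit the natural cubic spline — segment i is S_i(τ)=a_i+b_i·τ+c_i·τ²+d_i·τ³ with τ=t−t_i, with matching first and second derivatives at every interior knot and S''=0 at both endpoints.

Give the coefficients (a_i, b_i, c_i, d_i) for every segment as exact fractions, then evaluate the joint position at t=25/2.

Δ: Δ0=-1, Δ1=-3, Δ2=5/3, Δ3=-2/3, Δ4=3/2
row 1: diag=10, rhs=-12; c'=1/5, d'=-6/5
row 2: denom=10−2·1/5=48/5; d'=(28−2·-6/5)/(48/5)=19/6
row 3: denom=12−3·5/16=177/16; d'=(-14−3·19/6)/(177/16)=-376/177
row 4: denom=10−3·16/59=542/59; d'=(13−3·-376/177)/(542/59)=1143/542
back: M4=1143/542
back: M3=-376/177−16/59·1143/542=-2192/813
back: M2=19/6−5/16·-2192/813=2173/542
back: M1=-6/5−1/5·2173/542=-1085/542
M: M0=0, M1=-1085/542, M2=2173/542, M3=-2192/813, M4=1143/542, M5=0
seg 0: a=4, c=M0/2=0, d=(M1−M0)/(6·3)=-1085/9756, b=Δ0−h0·(2M0+M1)/6=1/1084
seg 1: a=1, c=M1/2=-1085/1084, d=(M2−M1)/(6·2)=543/1084, b=Δ1−h1·(2M1+M2)/6=-1627/542
seg 2: a=-5, c=M2/2=2173/1084, d=(M3−M2)/(6·3)=-10903/29268, b=Δ2−h2·(2M2+M3)/6=-539/542
seg 3: a=0, c=M3/2=-1096/813, d=(M4−M3)/(6·3)=7813/29268, b=Δ3−h3·(2M3+M4)/6=1057/1084
seg 4: a=-2, c=M4/2=1143/1084, d=(M5−M4)/(6·2)=-381/2168, b=Δ4−h4·(2M4+M5)/6=51/542
t_q=25/2 → seg 4, τ=3/2; S=-2+51/542·τ+1143/1084·τ²+-381/2168·τ³=-1379/17344

  seg 0: a=4 b=1/1084 c=0 d=-1085/9756
  seg 1: a=1 b=-1627/542 c=-1085/1084 d=543/1084
  seg 2: a=-5 b=-539/542 c=2173/1084 d=-10903/29268
  seg 3: a=0 b=1057/1084 c=-1096/813 d=7813/29268
  seg 4: a=-2 b=51/542 c=1143/1084 d=-381/2168
S(25/2) = -1379/17344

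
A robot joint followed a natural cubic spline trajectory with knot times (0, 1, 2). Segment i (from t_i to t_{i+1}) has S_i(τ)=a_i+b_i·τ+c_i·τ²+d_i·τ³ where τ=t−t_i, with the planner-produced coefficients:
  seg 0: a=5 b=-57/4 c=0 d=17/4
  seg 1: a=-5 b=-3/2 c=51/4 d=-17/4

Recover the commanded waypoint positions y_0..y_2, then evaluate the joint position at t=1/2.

y_0 = S_0(0) = a_0 = 5
y_1 = S_1(0) = a_1 = -5
y_2 = S_1(1) = 2
t_q=1/2 is in segment 0 (τ=1/2); S_0(τ)=-51/32

y_0=5 y_1=-5 y_2=2
S(1/2) = -51/32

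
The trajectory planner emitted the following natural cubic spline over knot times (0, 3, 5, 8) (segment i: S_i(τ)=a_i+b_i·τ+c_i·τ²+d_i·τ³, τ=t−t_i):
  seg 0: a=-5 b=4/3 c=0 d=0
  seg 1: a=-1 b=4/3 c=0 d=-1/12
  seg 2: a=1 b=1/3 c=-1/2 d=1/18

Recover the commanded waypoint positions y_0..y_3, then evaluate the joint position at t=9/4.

y_0=-5 y_1=-1 y_2=1 y_3=-1
S(9/4) = -2

y_0 = S_0(0) = a_0 = -5
y_1 = S_1(0) = a_1 = -1
y_2 = S_2(0) = a_2 = 1
y_3 = S_2(3) = -1
t_q=9/4 is in segment 0 (τ=9/4); S_0(τ)=-2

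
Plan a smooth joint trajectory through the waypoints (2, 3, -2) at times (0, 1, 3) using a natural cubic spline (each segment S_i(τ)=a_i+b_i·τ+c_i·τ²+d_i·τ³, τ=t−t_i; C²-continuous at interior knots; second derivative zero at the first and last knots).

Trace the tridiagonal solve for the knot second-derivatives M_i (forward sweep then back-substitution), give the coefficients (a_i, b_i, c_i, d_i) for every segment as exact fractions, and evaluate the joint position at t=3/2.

Δ: Δ0=1, Δ1=-5/2
row 1: diag=6, rhs=-21; c'=1/3, d'=-7/2
back: M1=-7/2
M: M0=0, M1=-7/2, M2=0
seg 0: a=2, c=M0/2=0, d=(M1−M0)/(6·1)=-7/12, b=Δ0−h0·(2M0+M1)/6=19/12
seg 1: a=3, c=M1/2=-7/4, d=(M2−M1)/(6·2)=7/24, b=Δ1−h1·(2M1+M2)/6=-1/6
t_q=3/2 → seg 1, τ=1/2; S=3+-1/6·τ+-7/4·τ²+7/24·τ³=161/64

  seg 0: a=2 b=19/12 c=0 d=-7/12
  seg 1: a=3 b=-1/6 c=-7/4 d=7/24
S(3/2) = 161/64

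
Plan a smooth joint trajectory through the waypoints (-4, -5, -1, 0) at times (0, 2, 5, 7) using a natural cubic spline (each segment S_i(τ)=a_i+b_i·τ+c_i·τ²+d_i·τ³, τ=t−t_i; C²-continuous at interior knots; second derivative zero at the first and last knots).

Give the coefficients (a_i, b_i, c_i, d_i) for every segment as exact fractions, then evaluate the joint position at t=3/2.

  seg 0: a=-4 b=-523/546 c=0 d=125/1092
  seg 1: a=-5 b=227/546 c=125/182 d=-8/63
  seg 2: a=-1 b=605/546 c=-83/182 d=83/1092
S(3/2) = -2101/416

Δ: Δ0=-1/2, Δ1=4/3, Δ2=1/2
row 1: diag=10, rhs=11; c'=3/10, d'=11/10
row 2: denom=10−3·3/10=91/10; d'=(-5−3·11/10)/(91/10)=-83/91
back: M2=-83/91
back: M1=11/10−3/10·-83/91=125/91
M: M0=0, M1=125/91, M2=-83/91, M3=0
seg 0: a=-4, c=M0/2=0, d=(M1−M0)/(6·2)=125/1092, b=Δ0−h0·(2M0+M1)/6=-523/546
seg 1: a=-5, c=M1/2=125/182, d=(M2−M1)/(6·3)=-8/63, b=Δ1−h1·(2M1+M2)/6=227/546
seg 2: a=-1, c=M2/2=-83/182, d=(M3−M2)/(6·2)=83/1092, b=Δ2−h2·(2M2+M3)/6=605/546
t_q=3/2 → seg 0, τ=3/2; S=-4+-523/546·τ+0·τ²+125/1092·τ³=-2101/416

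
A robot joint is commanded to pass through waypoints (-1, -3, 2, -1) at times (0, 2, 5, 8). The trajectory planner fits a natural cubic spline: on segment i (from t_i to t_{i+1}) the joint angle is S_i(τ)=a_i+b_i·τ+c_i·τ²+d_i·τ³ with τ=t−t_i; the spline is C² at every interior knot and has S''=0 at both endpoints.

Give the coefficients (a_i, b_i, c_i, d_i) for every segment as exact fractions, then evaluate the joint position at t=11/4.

Δ: Δ0=-1, Δ1=5/3, Δ2=-1
row 1: diag=10, rhs=16; c'=3/10, d'=8/5
row 2: denom=12−3·3/10=111/10; d'=(-16−3·8/5)/(111/10)=-208/111
back: M2=-208/111
back: M1=8/5−3/10·-208/111=80/37
M: M0=0, M1=80/37, M2=-208/111, M3=0
seg 0: a=-1, c=M0/2=0, d=(M1−M0)/(6·2)=20/111, b=Δ0−h0·(2M0+M1)/6=-191/111
seg 1: a=-3, c=M1/2=40/37, d=(M2−M1)/(6·3)=-224/999, b=Δ1−h1·(2M1+M2)/6=49/111
seg 2: a=2, c=M2/2=-104/111, d=(M3−M2)/(6·3)=104/999, b=Δ2−h2·(2M2+M3)/6=97/111
t_q=11/4 → seg 1, τ=3/4; S=-3+49/111·τ+40/37·τ²+-224/999·τ³=-319/148

  seg 0: a=-1 b=-191/111 c=0 d=20/111
  seg 1: a=-3 b=49/111 c=40/37 d=-224/999
  seg 2: a=2 b=97/111 c=-104/111 d=104/999
S(11/4) = -319/148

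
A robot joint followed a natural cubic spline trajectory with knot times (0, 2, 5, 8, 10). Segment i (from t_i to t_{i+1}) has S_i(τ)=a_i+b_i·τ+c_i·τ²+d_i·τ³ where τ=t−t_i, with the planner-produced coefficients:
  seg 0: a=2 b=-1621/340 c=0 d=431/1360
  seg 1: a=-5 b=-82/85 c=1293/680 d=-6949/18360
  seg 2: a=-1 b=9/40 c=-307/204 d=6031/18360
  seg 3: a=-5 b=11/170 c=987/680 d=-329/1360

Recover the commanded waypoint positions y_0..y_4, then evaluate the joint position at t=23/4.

y_0=2 y_1=-5 y_2=-1 y_3=-5 y_4=-1
S(23/4) = -13397/8704

y_0 = S_0(0) = a_0 = 2
y_1 = S_1(0) = a_1 = -5
y_2 = S_2(0) = a_2 = -1
y_3 = S_3(0) = a_3 = -5
y_4 = S_3(2) = -1
t_q=23/4 is in segment 2 (τ=3/4); S_2(τ)=-13397/8704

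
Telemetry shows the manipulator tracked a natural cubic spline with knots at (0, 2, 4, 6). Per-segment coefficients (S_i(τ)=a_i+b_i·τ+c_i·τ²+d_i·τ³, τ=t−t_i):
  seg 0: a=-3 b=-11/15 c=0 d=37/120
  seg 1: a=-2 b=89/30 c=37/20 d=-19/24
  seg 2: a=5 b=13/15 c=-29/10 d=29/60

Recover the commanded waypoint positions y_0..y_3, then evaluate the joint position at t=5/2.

y_0 = S_0(0) = a_0 = -3
y_1 = S_1(0) = a_1 = -2
y_2 = S_2(0) = a_2 = 5
y_3 = S_2(2) = -1
t_q=5/2 is in segment 1 (τ=1/2); S_1(τ)=-49/320

y_0=-3 y_1=-2 y_2=5 y_3=-1
S(5/2) = -49/320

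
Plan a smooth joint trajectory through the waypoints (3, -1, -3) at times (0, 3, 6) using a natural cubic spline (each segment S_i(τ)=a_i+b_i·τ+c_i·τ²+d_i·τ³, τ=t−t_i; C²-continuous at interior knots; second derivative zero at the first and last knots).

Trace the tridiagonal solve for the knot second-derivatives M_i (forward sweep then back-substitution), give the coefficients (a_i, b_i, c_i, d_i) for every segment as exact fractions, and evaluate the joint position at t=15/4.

Δ: Δ0=-4/3, Δ1=-2/3
row 1: diag=12, rhs=4; c'=1/4, d'=1/3
back: M1=1/3
M: M0=0, M1=1/3, M2=0
seg 0: a=3, c=M0/2=0, d=(M1−M0)/(6·3)=1/54, b=Δ0−h0·(2M0+M1)/6=-3/2
seg 1: a=-1, c=M1/2=1/6, d=(M2−M1)/(6·3)=-1/54, b=Δ1−h1·(2M1+M2)/6=-1
t_q=15/4 → seg 1, τ=3/4; S=-1+-1·τ+1/6·τ²+-1/54·τ³=-213/128

  seg 0: a=3 b=-3/2 c=0 d=1/54
  seg 1: a=-1 b=-1 c=1/6 d=-1/54
S(15/4) = -213/128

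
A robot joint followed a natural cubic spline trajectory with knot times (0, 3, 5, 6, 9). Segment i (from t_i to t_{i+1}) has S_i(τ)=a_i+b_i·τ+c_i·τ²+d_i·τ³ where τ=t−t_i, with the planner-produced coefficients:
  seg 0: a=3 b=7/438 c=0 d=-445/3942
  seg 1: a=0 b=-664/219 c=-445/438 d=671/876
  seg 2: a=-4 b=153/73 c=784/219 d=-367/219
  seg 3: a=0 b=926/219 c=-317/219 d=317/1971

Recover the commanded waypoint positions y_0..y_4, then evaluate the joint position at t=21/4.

y_0 = S_0(0) = a_0 = 3
y_1 = S_1(0) = a_1 = 0
y_2 = S_2(0) = a_2 = -4
y_3 = S_3(0) = a_3 = 0
y_4 = S_3(3) = 4
t_q=21/4 is in segment 2 (τ=1/4); S_2(τ)=-15317/4672

y_0=3 y_1=0 y_2=-4 y_3=0 y_4=4
S(21/4) = -15317/4672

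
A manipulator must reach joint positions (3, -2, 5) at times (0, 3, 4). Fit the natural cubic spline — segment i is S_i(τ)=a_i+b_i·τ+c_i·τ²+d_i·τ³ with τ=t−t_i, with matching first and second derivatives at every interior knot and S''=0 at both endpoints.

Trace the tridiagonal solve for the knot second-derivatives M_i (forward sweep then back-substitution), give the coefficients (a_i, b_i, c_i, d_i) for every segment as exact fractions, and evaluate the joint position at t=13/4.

Δ: Δ0=-5/3, Δ1=7
row 1: diag=8, rhs=52; c'=1/8, d'=13/2
back: M1=13/2
M: M0=0, M1=13/2, M2=0
seg 0: a=3, c=M0/2=0, d=(M1−M0)/(6·3)=13/36, b=Δ0−h0·(2M0+M1)/6=-59/12
seg 1: a=-2, c=M1/2=13/4, d=(M2−M1)/(6·1)=-13/12, b=Δ1−h1·(2M1+M2)/6=29/6
t_q=13/4 → seg 1, τ=1/4; S=-2+29/6·τ+13/4·τ²+-13/12·τ³=-155/256

  seg 0: a=3 b=-59/12 c=0 d=13/36
  seg 1: a=-2 b=29/6 c=13/4 d=-13/12
S(13/4) = -155/256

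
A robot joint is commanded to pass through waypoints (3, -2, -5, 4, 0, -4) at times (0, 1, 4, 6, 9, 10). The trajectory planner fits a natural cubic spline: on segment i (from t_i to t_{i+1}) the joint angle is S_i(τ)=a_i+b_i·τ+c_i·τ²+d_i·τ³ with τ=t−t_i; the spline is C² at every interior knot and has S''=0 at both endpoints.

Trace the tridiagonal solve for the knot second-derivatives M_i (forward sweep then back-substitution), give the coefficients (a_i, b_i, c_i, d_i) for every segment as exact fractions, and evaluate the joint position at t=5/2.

  seg 0: a=3 b=-50467/9570 c=0 d=2617/9570
  seg 1: a=-2 b=-21308/4785 c=2617/3190 d=863/7830
  seg 2: a=-5 b=32969/9570 c=8672/4785 d=-106/165
  seg 3: a=4 b=9523/3190 c=-9772/4785 d=1573/7830
  seg 4: a=0 b=-6131/1595 c=-747/3190 d=249/3190
S(5/2) = -32981/5104

Δ: Δ0=-5, Δ1=-1, Δ2=9/2, Δ3=-4/3, Δ4=-4
row 1: diag=8, rhs=24; c'=3/8, d'=3
row 2: denom=10−3·3/8=71/8; d'=(33−3·3)/(71/8)=192/71
row 3: denom=10−2·16/71=678/71; d'=(-35−2·192/71)/(678/71)=-2869/678
row 4: denom=8−3·71/226=1595/226; d'=(-16−3·-2869/678)/(1595/226)=-747/1595
back: M4=-747/1595
back: M3=-2869/678−71/226·-747/1595=-19544/4785
back: M2=192/71−16/71·-19544/4785=17344/4785
back: M1=3−3/8·17344/4785=2617/1595
M: M0=0, M1=2617/1595, M2=17344/4785, M3=-19544/4785, M4=-747/1595, M5=0
seg 0: a=3, c=M0/2=0, d=(M1−M0)/(6·1)=2617/9570, b=Δ0−h0·(2M0+M1)/6=-50467/9570
seg 1: a=-2, c=M1/2=2617/3190, d=(M2−M1)/(6·3)=863/7830, b=Δ1−h1·(2M1+M2)/6=-21308/4785
seg 2: a=-5, c=M2/2=8672/4785, d=(M3−M2)/(6·2)=-106/165, b=Δ2−h2·(2M2+M3)/6=32969/9570
seg 3: a=4, c=M3/2=-9772/4785, d=(M4−M3)/(6·3)=1573/7830, b=Δ3−h3·(2M3+M4)/6=9523/3190
seg 4: a=0, c=M4/2=-747/3190, d=(M5−M4)/(6·1)=249/3190, b=Δ4−h4·(2M4+M5)/6=-6131/1595
t_q=5/2 → seg 1, τ=3/2; S=-2+-21308/4785·τ+2617/3190·τ²+863/7830·τ³=-32981/5104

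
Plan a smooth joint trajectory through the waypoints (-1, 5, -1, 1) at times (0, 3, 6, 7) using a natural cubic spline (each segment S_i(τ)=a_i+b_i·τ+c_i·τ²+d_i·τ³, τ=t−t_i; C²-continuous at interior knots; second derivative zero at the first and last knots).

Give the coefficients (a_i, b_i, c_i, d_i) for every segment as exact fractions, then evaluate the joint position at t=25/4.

  seg 0: a=-1 b=102/29 c=0 d=-44/261
  seg 1: a=5 b=-30/29 c=-44/29 d=104/261
  seg 2: a=-1 b=18/29 c=60/29 d=-20/29
S(25/4) = -337/464

Δ: Δ0=2, Δ1=-2, Δ2=2
row 1: diag=12, rhs=-24; c'=1/4, d'=-2
row 2: denom=8−3·1/4=29/4; d'=(24−3·-2)/(29/4)=120/29
back: M2=120/29
back: M1=-2−1/4·120/29=-88/29
M: M0=0, M1=-88/29, M2=120/29, M3=0
seg 0: a=-1, c=M0/2=0, d=(M1−M0)/(6·3)=-44/261, b=Δ0−h0·(2M0+M1)/6=102/29
seg 1: a=5, c=M1/2=-44/29, d=(M2−M1)/(6·3)=104/261, b=Δ1−h1·(2M1+M2)/6=-30/29
seg 2: a=-1, c=M2/2=60/29, d=(M3−M2)/(6·1)=-20/29, b=Δ2−h2·(2M2+M3)/6=18/29
t_q=25/4 → seg 2, τ=1/4; S=-1+18/29·τ+60/29·τ²+-20/29·τ³=-337/464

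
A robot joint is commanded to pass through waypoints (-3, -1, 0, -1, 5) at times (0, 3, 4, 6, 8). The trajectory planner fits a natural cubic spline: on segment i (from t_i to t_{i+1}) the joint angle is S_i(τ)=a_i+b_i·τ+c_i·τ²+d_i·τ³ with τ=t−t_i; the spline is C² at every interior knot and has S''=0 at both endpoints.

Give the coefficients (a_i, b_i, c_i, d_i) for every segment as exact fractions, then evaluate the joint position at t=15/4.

Δ: Δ0=2/3, Δ1=1, Δ2=-1/2, Δ3=3
row 1: diag=8, rhs=2; c'=1/8, d'=1/4
row 2: denom=6−1·1/8=47/8; d'=(-9−1·1/4)/(47/8)=-74/47
row 3: denom=8−2·16/47=344/47; d'=(21−2·-74/47)/(344/47)=1135/344
back: M3=1135/344
back: M2=-74/47−16/47·1135/344=-116/43
back: M1=1/4−1/8·-116/43=101/172
M: M0=0, M1=101/172, M2=-116/43, M3=1135/344, M4=0
seg 0: a=-3, c=M0/2=0, d=(M1−M0)/(6·3)=101/3096, b=Δ0−h0·(2M0+M1)/6=385/1032
seg 1: a=-1, c=M1/2=101/344, d=(M2−M1)/(6·1)=-565/1032, b=Δ1−h1·(2M1+M2)/6=647/516
seg 2: a=0, c=M2/2=-58/43, d=(M3−M2)/(6·2)=2063/4128, b=Δ2−h2·(2M2+M3)/6=205/1032
seg 3: a=-1, c=M3/2=1135/688, d=(M4−M3)/(6·2)=-1135/4128, b=Δ3−h3·(2M3+M4)/6=413/516
t_q=15/4 → seg 1, τ=3/4; S=-1+647/516·τ+101/344·τ²+-565/1032·τ³=-2761/22016

  seg 0: a=-3 b=385/1032 c=0 d=101/3096
  seg 1: a=-1 b=647/516 c=101/344 d=-565/1032
  seg 2: a=0 b=205/1032 c=-58/43 d=2063/4128
  seg 3: a=-1 b=413/516 c=1135/688 d=-1135/4128
S(15/4) = -2761/22016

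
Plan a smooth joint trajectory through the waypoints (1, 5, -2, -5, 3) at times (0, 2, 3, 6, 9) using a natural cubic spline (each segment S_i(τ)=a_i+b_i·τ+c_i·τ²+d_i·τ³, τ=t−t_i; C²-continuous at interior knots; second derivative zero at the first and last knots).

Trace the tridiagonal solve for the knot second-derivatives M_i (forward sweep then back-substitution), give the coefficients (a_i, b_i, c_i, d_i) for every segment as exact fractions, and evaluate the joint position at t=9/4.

  seg 0: a=1 b=1354/255 c=0 d=-211/255
  seg 1: a=5 b=-1178/255 c=-422/85 d=659/255
  seg 2: a=-2 b=-1733/255 c=237/85 d=-131/459
  seg 3: a=-5 b=568/255 c=56/255 d=-56/2295
S(9/4) = 19449/5440

Δ: Δ0=2, Δ1=-7, Δ2=-1, Δ3=8/3
row 1: diag=6, rhs=-54; c'=1/6, d'=-9
row 2: denom=8−1·1/6=47/6; d'=(36−1·-9)/(47/6)=270/47
row 3: denom=12−3·18/47=510/47; d'=(22−3·270/47)/(510/47)=112/255
back: M3=112/255
back: M2=270/47−18/47·112/255=474/85
back: M1=-9−1/6·474/85=-844/85
M: M0=0, M1=-844/85, M2=474/85, M3=112/255, M4=0
seg 0: a=1, c=M0/2=0, d=(M1−M0)/(6·2)=-211/255, b=Δ0−h0·(2M0+M1)/6=1354/255
seg 1: a=5, c=M1/2=-422/85, d=(M2−M1)/(6·1)=659/255, b=Δ1−h1·(2M1+M2)/6=-1178/255
seg 2: a=-2, c=M2/2=237/85, d=(M3−M2)/(6·3)=-131/459, b=Δ2−h2·(2M2+M3)/6=-1733/255
seg 3: a=-5, c=M3/2=56/255, d=(M4−M3)/(6·3)=-56/2295, b=Δ3−h3·(2M3+M4)/6=568/255
t_q=9/4 → seg 1, τ=1/4; S=5+-1178/255·τ+-422/85·τ²+659/255·τ³=19449/5440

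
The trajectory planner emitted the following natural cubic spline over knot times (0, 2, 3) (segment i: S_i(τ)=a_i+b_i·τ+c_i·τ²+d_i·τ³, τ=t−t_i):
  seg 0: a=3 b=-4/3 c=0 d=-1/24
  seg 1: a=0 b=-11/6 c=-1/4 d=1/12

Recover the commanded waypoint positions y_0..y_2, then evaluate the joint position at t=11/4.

y_0 = S_0(0) = a_0 = 3
y_1 = S_1(0) = a_1 = 0
y_2 = S_1(1) = -2
t_q=11/4 is in segment 1 (τ=3/4); S_1(τ)=-379/256

y_0=3 y_1=0 y_2=-2
S(11/4) = -379/256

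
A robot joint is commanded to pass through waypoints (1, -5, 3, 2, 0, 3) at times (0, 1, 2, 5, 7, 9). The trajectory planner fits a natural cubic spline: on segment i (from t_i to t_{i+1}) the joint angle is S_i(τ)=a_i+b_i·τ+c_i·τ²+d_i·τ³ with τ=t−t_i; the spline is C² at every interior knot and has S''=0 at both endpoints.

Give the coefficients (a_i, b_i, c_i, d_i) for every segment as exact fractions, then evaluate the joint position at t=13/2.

Δ: Δ0=-6, Δ1=8, Δ2=-1/3, Δ3=-1, Δ4=3/2
row 1: diag=4, rhs=84; c'=1/4, d'=21
row 2: denom=8−1·1/4=31/4; d'=(-50−1·21)/(31/4)=-284/31
row 3: denom=10−3·12/31=274/31; d'=(-4−3·-284/31)/(274/31)=364/137
row 4: denom=8−2·31/137=1034/137; d'=(15−2·364/137)/(1034/137)=1327/1034
back: M4=1327/1034
back: M3=364/137−31/137·1327/1034=2447/1034
back: M2=-284/31−12/31·2447/1034=-5210/517
back: M1=21−1/4·-5210/517=24319/1034
M: M0=0, M1=24319/1034, M2=-5210/517, M3=2447/1034, M4=1327/1034, M5=0
seg 0: a=1, c=M0/2=0, d=(M1−M0)/(6·1)=24319/6204, b=Δ0−h0·(2M0+M1)/6=-61543/6204
seg 1: a=-5, c=M1/2=24319/2068, d=(M2−M1)/(6·1)=-34739/6204, b=Δ1−h1·(2M1+M2)/6=5707/3102
seg 2: a=3, c=M2/2=-2605/517, d=(M3−M2)/(6·3)=4289/6204, b=Δ2−h2·(2M2+M3)/6=53111/6204
seg 3: a=2, c=M3/2=2447/2068, d=(M4−M3)/(6·2)=-140/1551, b=Δ3−h3·(2M3+M4)/6=-9323/3102
seg 4: a=0, c=M4/2=1327/2068, d=(M5−M4)/(6·2)=-1327/12408, b=Δ4−h4·(2M4+M5)/6=1999/3102
t_q=13/2 → seg 3, τ=3/2; S=2+-9323/3102·τ+2447/2068·τ²+-140/1551·τ³=-1245/8272

  seg 0: a=1 b=-61543/6204 c=0 d=24319/6204
  seg 1: a=-5 b=5707/3102 c=24319/2068 d=-34739/6204
  seg 2: a=3 b=53111/6204 c=-2605/517 d=4289/6204
  seg 3: a=2 b=-9323/3102 c=2447/2068 d=-140/1551
  seg 4: a=0 b=1999/3102 c=1327/2068 d=-1327/12408
S(13/2) = -1245/8272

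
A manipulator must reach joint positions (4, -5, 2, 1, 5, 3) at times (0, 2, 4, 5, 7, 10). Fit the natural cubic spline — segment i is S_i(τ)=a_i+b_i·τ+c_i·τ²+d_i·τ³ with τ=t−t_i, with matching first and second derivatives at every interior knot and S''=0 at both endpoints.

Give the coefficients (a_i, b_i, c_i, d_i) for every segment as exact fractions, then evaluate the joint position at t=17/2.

Δ: Δ0=-9/2, Δ1=7/2, Δ2=-1, Δ3=2, Δ4=-2/3
row 1: diag=8, rhs=48; c'=1/4, d'=6
row 2: denom=6−2·1/4=11/2; d'=(-27−2·6)/(11/2)=-78/11
row 3: denom=6−1·2/11=64/11; d'=(18−1·-78/11)/(64/11)=69/16
row 4: denom=10−2·11/32=149/16; d'=(-16−2·69/16)/(149/16)=-394/149
back: M4=-394/149
back: M3=69/16−11/32·-394/149=778/149
back: M2=-78/11−2/11·778/149=-1198/149
back: M1=6−1/4·-1198/149=2387/298
M: M0=0, M1=2387/298, M2=-1198/149, M3=778/149, M4=-394/149, M5=0
seg 0: a=4, c=M0/2=0, d=(M1−M0)/(6·2)=2387/3576, b=Δ0−h0·(2M0+M1)/6=-3205/447
seg 1: a=-5, c=M1/2=2387/596, d=(M2−M1)/(6·2)=-4783/3576, b=Δ1−h1·(2M1+M2)/6=751/894
seg 2: a=2, c=M2/2=-599/149, d=(M3−M2)/(6·1)=988/447, b=Δ2−h2·(2M2+M3)/6=362/447
seg 3: a=1, c=M3/2=389/149, d=(M4−M3)/(6·2)=-293/447, b=Δ3−h3·(2M3+M4)/6=-268/447
seg 4: a=5, c=M4/2=-197/149, d=(M5−M4)/(6·3)=197/1341, b=Δ4−h4·(2M4+M5)/6=884/447
t_q=17/2 → seg 4, τ=3/2; S=5+884/447·τ+-197/149·τ²+197/1341·τ³=6541/1192

  seg 0: a=4 b=-3205/447 c=0 d=2387/3576
  seg 1: a=-5 b=751/894 c=2387/596 d=-4783/3576
  seg 2: a=2 b=362/447 c=-599/149 d=988/447
  seg 3: a=1 b=-268/447 c=389/149 d=-293/447
  seg 4: a=5 b=884/447 c=-197/149 d=197/1341
S(17/2) = 6541/1192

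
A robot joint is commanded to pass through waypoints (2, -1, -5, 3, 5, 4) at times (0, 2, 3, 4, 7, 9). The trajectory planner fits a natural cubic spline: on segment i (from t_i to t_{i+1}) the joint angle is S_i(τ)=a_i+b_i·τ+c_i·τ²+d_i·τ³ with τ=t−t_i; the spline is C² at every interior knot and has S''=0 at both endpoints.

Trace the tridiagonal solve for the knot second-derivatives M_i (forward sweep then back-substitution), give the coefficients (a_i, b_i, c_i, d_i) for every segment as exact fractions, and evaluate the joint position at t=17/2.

  seg 0: a=2 b=5125/9438 c=0 d=-9641/18876
  seg 1: a=-1 b=-52721/9438 c=-9641/3146 d=21946/4719
  seg 2: a=-5 b=1919/858 c=34251/3146 d=-24179/4719
  seg 3: a=3 b=81541/9438 c=-14107/3146 d=221/363
  seg 4: a=5 b=-17243/9438 c=3131/3146 d=-3131/18876
S(17/2) = 198273/50336

Δ: Δ0=-3/2, Δ1=-4, Δ2=8, Δ3=2/3, Δ4=-1/2
row 1: diag=6, rhs=-15; c'=1/6, d'=-5/2
row 2: denom=4−1·1/6=23/6; d'=(72−1·-5/2)/(23/6)=447/23
row 3: denom=8−1·6/23=178/23; d'=(-44−1·447/23)/(178/23)=-1459/178
row 4: denom=10−3·69/178=1573/178; d'=(-7−3·-1459/178)/(1573/178)=3131/1573
back: M4=3131/1573
back: M3=-1459/178−69/178·3131/1573=-14107/1573
back: M2=447/23−6/23·-14107/1573=34251/1573
back: M1=-5/2−1/6·34251/1573=-9641/1573
M: M0=0, M1=-9641/1573, M2=34251/1573, M3=-14107/1573, M4=3131/1573, M5=0
seg 0: a=2, c=M0/2=0, d=(M1−M0)/(6·2)=-9641/18876, b=Δ0−h0·(2M0+M1)/6=5125/9438
seg 1: a=-1, c=M1/2=-9641/3146, d=(M2−M1)/(6·1)=21946/4719, b=Δ1−h1·(2M1+M2)/6=-52721/9438
seg 2: a=-5, c=M2/2=34251/3146, d=(M3−M2)/(6·1)=-24179/4719, b=Δ2−h2·(2M2+M3)/6=1919/858
seg 3: a=3, c=M3/2=-14107/3146, d=(M4−M3)/(6·3)=221/363, b=Δ3−h3·(2M3+M4)/6=81541/9438
seg 4: a=5, c=M4/2=3131/3146, d=(M5−M4)/(6·2)=-3131/18876, b=Δ4−h4·(2M4+M5)/6=-17243/9438
t_q=17/2 → seg 4, τ=3/2; S=5+-17243/9438·τ+3131/3146·τ²+-3131/18876·τ³=198273/50336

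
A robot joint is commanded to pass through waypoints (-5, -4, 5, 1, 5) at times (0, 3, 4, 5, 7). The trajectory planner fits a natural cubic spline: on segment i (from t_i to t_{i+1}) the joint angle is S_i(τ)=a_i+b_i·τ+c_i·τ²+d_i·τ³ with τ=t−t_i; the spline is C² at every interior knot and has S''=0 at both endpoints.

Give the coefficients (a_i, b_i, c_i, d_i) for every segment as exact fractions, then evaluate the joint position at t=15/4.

Δ: Δ0=1/3, Δ1=9, Δ2=-4, Δ3=2
row 1: diag=8, rhs=52; c'=1/8, d'=13/2
row 2: denom=4−1·1/8=31/8; d'=(-78−1·13/2)/(31/8)=-676/31
row 3: denom=6−1·8/31=178/31; d'=(36−1·-676/31)/(178/31)=896/89
back: M3=896/89
back: M2=-676/31−8/31·896/89=-2172/89
back: M1=13/2−1/8·-2172/89=850/89
M: M0=0, M1=850/89, M2=-2172/89, M3=896/89, M4=0
seg 0: a=-5, c=M0/2=0, d=(M1−M0)/(6·3)=425/801, b=Δ0−h0·(2M0+M1)/6=-1186/267
seg 1: a=-4, c=M1/2=425/89, d=(M2−M1)/(6·1)=-1511/267, b=Δ1−h1·(2M1+M2)/6=2639/267
seg 2: a=5, c=M2/2=-1086/89, d=(M3−M2)/(6·1)=1534/267, b=Δ2−h2·(2M2+M3)/6=656/267
seg 3: a=1, c=M3/2=448/89, d=(M4−M3)/(6·2)=-224/267, b=Δ3−h3·(2M3+M4)/6=-1258/267
t_q=15/4 → seg 1, τ=3/4; S=-4+2639/267·τ+425/89·τ²+-1511/267·τ³=21141/5696

  seg 0: a=-5 b=-1186/267 c=0 d=425/801
  seg 1: a=-4 b=2639/267 c=425/89 d=-1511/267
  seg 2: a=5 b=656/267 c=-1086/89 d=1534/267
  seg 3: a=1 b=-1258/267 c=448/89 d=-224/267
S(15/4) = 21141/5696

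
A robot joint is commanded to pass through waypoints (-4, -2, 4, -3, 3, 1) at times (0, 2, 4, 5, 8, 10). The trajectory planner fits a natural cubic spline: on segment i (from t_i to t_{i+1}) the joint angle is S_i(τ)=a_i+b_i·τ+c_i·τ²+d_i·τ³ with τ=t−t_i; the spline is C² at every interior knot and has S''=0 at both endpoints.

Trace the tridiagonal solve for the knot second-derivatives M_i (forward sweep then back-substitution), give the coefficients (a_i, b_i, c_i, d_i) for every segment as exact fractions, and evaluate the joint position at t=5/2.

  seg 0: a=-4 b=-464/761 c=0 d=1225/3044
  seg 1: a=-2 b=3211/761 c=3675/1522 d=-4603/3044
  seg 2: a=4 b=-3248/761 c=-5067/761 d=2988/761
  seg 3: a=-3 b=-4418/761 c=3897/761 d=-639/761
  seg 4: a=3 b=1711/761 c=-1854/761 d=309/761
S(5/2) = 12769/24352

Δ: Δ0=1, Δ1=3, Δ2=-7, Δ3=2, Δ4=-1
row 1: diag=8, rhs=12; c'=1/4, d'=3/2
row 2: denom=6−2·1/4=11/2; d'=(-60−2·3/2)/(11/2)=-126/11
row 3: denom=8−1·2/11=86/11; d'=(54−1·-126/11)/(86/11)=360/43
row 4: denom=10−3·33/86=761/86; d'=(-18−3·360/43)/(761/86)=-3708/761
back: M4=-3708/761
back: M3=360/43−33/86·-3708/761=7794/761
back: M2=-126/11−2/11·7794/761=-10134/761
back: M1=3/2−1/4·-10134/761=3675/761
M: M0=0, M1=3675/761, M2=-10134/761, M3=7794/761, M4=-3708/761, M5=0
seg 0: a=-4, c=M0/2=0, d=(M1−M0)/(6·2)=1225/3044, b=Δ0−h0·(2M0+M1)/6=-464/761
seg 1: a=-2, c=M1/2=3675/1522, d=(M2−M1)/(6·2)=-4603/3044, b=Δ1−h1·(2M1+M2)/6=3211/761
seg 2: a=4, c=M2/2=-5067/761, d=(M3−M2)/(6·1)=2988/761, b=Δ2−h2·(2M2+M3)/6=-3248/761
seg 3: a=-3, c=M3/2=3897/761, d=(M4−M3)/(6·3)=-639/761, b=Δ3−h3·(2M3+M4)/6=-4418/761
seg 4: a=3, c=M4/2=-1854/761, d=(M5−M4)/(6·2)=309/761, b=Δ4−h4·(2M4+M5)/6=1711/761
t_q=5/2 → seg 1, τ=1/2; S=-2+3211/761·τ+3675/1522·τ²+-4603/3044·τ³=12769/24352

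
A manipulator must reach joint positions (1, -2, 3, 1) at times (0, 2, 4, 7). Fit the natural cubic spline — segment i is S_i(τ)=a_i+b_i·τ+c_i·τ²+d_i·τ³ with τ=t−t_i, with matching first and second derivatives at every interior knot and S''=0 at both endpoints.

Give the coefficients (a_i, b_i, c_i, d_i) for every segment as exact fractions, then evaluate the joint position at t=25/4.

  seg 0: a=1 b=-155/57 c=0 d=139/456
  seg 1: a=-2 b=107/114 c=139/76 d=-239/456
  seg 2: a=3 b=112/57 c=-25/19 d=25/171
S(25/4) = 2949/1216

Δ: Δ0=-3/2, Δ1=5/2, Δ2=-2/3
row 1: diag=8, rhs=24; c'=1/4, d'=3
row 2: denom=10−2·1/4=19/2; d'=(-19−2·3)/(19/2)=-50/19
back: M2=-50/19
back: M1=3−1/4·-50/19=139/38
M: M0=0, M1=139/38, M2=-50/19, M3=0
seg 0: a=1, c=M0/2=0, d=(M1−M0)/(6·2)=139/456, b=Δ0−h0·(2M0+M1)/6=-155/57
seg 1: a=-2, c=M1/2=139/76, d=(M2−M1)/(6·2)=-239/456, b=Δ1−h1·(2M1+M2)/6=107/114
seg 2: a=3, c=M2/2=-25/19, d=(M3−M2)/(6·3)=25/171, b=Δ2−h2·(2M2+M3)/6=112/57
t_q=25/4 → seg 2, τ=9/4; S=3+112/57·τ+-25/19·τ²+25/171·τ³=2949/1216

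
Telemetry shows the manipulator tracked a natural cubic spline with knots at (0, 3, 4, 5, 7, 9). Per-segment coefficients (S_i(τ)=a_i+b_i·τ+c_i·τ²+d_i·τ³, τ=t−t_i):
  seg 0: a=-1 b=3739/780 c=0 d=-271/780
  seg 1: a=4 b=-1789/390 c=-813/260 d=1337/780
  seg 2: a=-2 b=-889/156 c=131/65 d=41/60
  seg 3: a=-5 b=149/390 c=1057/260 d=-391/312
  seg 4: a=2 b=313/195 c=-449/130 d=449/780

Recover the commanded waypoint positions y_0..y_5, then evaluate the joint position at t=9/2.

y_0 = S_0(0) = a_0 = -1
y_1 = S_1(0) = a_1 = 4
y_2 = S_2(0) = a_2 = -2
y_3 = S_3(0) = a_3 = -5
y_4 = S_4(0) = a_4 = 2
y_5 = S_4(2) = -4
t_q=9/2 is in segment 2 (τ=1/2); S_2(τ)=-8861/2080

y_0=-1 y_1=4 y_2=-2 y_3=-5 y_4=2 y_5=-4
S(9/2) = -8861/2080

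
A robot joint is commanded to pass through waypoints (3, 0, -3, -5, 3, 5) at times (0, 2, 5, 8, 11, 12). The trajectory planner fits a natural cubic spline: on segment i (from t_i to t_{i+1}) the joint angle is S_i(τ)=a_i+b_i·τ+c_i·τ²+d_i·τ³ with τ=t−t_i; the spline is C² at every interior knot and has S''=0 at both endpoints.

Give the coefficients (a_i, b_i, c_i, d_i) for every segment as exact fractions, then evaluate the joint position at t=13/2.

Δ: Δ0=-3/2, Δ1=-1, Δ2=-2/3, Δ3=8/3, Δ4=2
row 1: diag=10, rhs=3; c'=3/10, d'=3/10
row 2: denom=12−3·3/10=111/10; d'=(2−3·3/10)/(111/10)=11/111
row 3: denom=12−3·10/37=414/37; d'=(20−3·11/111)/(414/37)=81/46
row 4: denom=8−3·37/138=331/46; d'=(-4−3·81/46)/(331/46)=-427/331
back: M4=-427/331
back: M3=81/46−37/138·-427/331=2092/993
back: M2=11/111−10/37·2092/993=-467/993
back: M1=3/10−3/10·-467/993=146/331
M: M0=0, M1=146/331, M2=-467/993, M3=2092/993, M4=-427/331, M5=0
seg 0: a=3, c=M0/2=0, d=(M1−M0)/(6·2)=73/1986, b=Δ0−h0·(2M0+M1)/6=-3271/1986
seg 1: a=0, c=M1/2=73/331, d=(M2−M1)/(6·3)=-905/17874, b=Δ1−h1·(2M1+M2)/6=-2395/1986
seg 2: a=-3, c=M2/2=-467/1986, d=(M3−M2)/(6·3)=853/5958, b=Δ2−h2·(2M2+M3)/6=-1241/993
seg 3: a=-5, c=M3/2=1046/993, d=(M4−M3)/(6·3)=-3373/17874, b=Δ3−h3·(2M3+M4)/6=2393/1986
seg 4: a=3, c=M4/2=-427/662, d=(M5−M4)/(6·1)=427/1986, b=Δ4−h4·(2M4+M5)/6=2413/993
t_q=13/2 → seg 2, τ=3/2; S=-3+-1241/993·τ+-467/1986·τ²+853/5958·τ³=-26059/5296

  seg 0: a=3 b=-3271/1986 c=0 d=73/1986
  seg 1: a=0 b=-2395/1986 c=73/331 d=-905/17874
  seg 2: a=-3 b=-1241/993 c=-467/1986 d=853/5958
  seg 3: a=-5 b=2393/1986 c=1046/993 d=-3373/17874
  seg 4: a=3 b=2413/993 c=-427/662 d=427/1986
S(13/2) = -26059/5296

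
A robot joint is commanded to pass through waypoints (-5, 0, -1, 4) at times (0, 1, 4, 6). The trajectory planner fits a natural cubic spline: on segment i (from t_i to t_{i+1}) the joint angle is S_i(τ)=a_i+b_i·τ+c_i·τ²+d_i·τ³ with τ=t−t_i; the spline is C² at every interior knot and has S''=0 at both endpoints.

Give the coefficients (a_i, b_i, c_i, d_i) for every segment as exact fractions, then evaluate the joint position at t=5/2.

  seg 0: a=-5 b=2501/426 c=0 d=-371/426
  seg 1: a=0 b=694/213 c=-371/142 d=67/142
  seg 2: a=-1 b=137/426 c=116/71 d=-58/213
S(5/2) = 683/1136

Δ: Δ0=5, Δ1=-1/3, Δ2=5/2
row 1: diag=8, rhs=-32; c'=3/8, d'=-4
row 2: denom=10−3·3/8=71/8; d'=(17−3·-4)/(71/8)=232/71
back: M2=232/71
back: M1=-4−3/8·232/71=-371/71
M: M0=0, M1=-371/71, M2=232/71, M3=0
seg 0: a=-5, c=M0/2=0, d=(M1−M0)/(6·1)=-371/426, b=Δ0−h0·(2M0+M1)/6=2501/426
seg 1: a=0, c=M1/2=-371/142, d=(M2−M1)/(6·3)=67/142, b=Δ1−h1·(2M1+M2)/6=694/213
seg 2: a=-1, c=M2/2=116/71, d=(M3−M2)/(6·2)=-58/213, b=Δ2−h2·(2M2+M3)/6=137/426
t_q=5/2 → seg 1, τ=3/2; S=0+694/213·τ+-371/142·τ²+67/142·τ³=683/1136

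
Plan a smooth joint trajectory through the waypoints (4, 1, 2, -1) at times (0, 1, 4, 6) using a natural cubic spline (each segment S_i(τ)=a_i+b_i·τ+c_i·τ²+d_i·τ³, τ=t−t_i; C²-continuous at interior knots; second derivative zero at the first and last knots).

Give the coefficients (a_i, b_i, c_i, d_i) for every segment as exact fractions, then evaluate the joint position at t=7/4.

Δ: Δ0=-3, Δ1=1/3, Δ2=-3/2
row 1: diag=8, rhs=20; c'=3/8, d'=5/2
row 2: denom=10−3·3/8=71/8; d'=(-11−3·5/2)/(71/8)=-148/71
back: M2=-148/71
back: M1=5/2−3/8·-148/71=233/71
M: M0=0, M1=233/71, M2=-148/71, M3=0
seg 0: a=4, c=M0/2=0, d=(M1−M0)/(6·1)=233/426, b=Δ0−h0·(2M0+M1)/6=-1511/426
seg 1: a=1, c=M1/2=233/142, d=(M2−M1)/(6·3)=-127/426, b=Δ1−h1·(2M1+M2)/6=-406/213
seg 2: a=2, c=M2/2=-74/71, d=(M3−M2)/(6·2)=37/213, b=Δ2−h2·(2M2+M3)/6=-47/426
t_q=7/4 → seg 1, τ=3/4; S=1+-406/213·τ+233/142·τ²+-127/426·τ³=3341/9088

  seg 0: a=4 b=-1511/426 c=0 d=233/426
  seg 1: a=1 b=-406/213 c=233/142 d=-127/426
  seg 2: a=2 b=-47/426 c=-74/71 d=37/213
S(7/4) = 3341/9088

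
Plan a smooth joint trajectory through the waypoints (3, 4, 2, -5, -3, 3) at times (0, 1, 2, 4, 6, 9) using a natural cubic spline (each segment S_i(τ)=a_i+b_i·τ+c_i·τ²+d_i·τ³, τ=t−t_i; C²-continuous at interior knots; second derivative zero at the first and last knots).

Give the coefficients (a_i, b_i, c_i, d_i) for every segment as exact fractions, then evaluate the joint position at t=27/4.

  seg 0: a=3 b=659/397 c=0 d=-262/397
  seg 1: a=4 b=-127/397 c=-786/397 d=119/397
  seg 2: a=2 b=-1342/397 c=-429/397 d=1621/3176
  seg 3: a=-5 b=-1253/794 c=3147/1588 d=-275/794
  seg 4: a=-3 b=1741/794 c=-153/1588 d=17/1588
S(27/4) = -142809/101632

Δ: Δ0=1, Δ1=-2, Δ2=-7/2, Δ3=1, Δ4=2
row 1: diag=4, rhs=-18; c'=1/4, d'=-9/2
row 2: denom=6−1·1/4=23/4; d'=(-9−1·-9/2)/(23/4)=-18/23
row 3: denom=8−2·8/23=168/23; d'=(27−2·-18/23)/(168/23)=219/56
row 4: denom=10−2·23/84=397/42; d'=(6−2·219/56)/(397/42)=-153/794
back: M4=-153/794
back: M3=219/56−23/84·-153/794=3147/794
back: M2=-18/23−8/23·3147/794=-858/397
back: M1=-9/2−1/4·-858/397=-1572/397
M: M0=0, M1=-1572/397, M2=-858/397, M3=3147/794, M4=-153/794, M5=0
seg 0: a=3, c=M0/2=0, d=(M1−M0)/(6·1)=-262/397, b=Δ0−h0·(2M0+M1)/6=659/397
seg 1: a=4, c=M1/2=-786/397, d=(M2−M1)/(6·1)=119/397, b=Δ1−h1·(2M1+M2)/6=-127/397
seg 2: a=2, c=M2/2=-429/397, d=(M3−M2)/(6·2)=1621/3176, b=Δ2−h2·(2M2+M3)/6=-1342/397
seg 3: a=-5, c=M3/2=3147/1588, d=(M4−M3)/(6·2)=-275/794, b=Δ3−h3·(2M3+M4)/6=-1253/794
seg 4: a=-3, c=M4/2=-153/1588, d=(M5−M4)/(6·3)=17/1588, b=Δ4−h4·(2M4+M5)/6=1741/794
t_q=27/4 → seg 4, τ=3/4; S=-3+1741/794·τ+-153/1588·τ²+17/1588·τ³=-142809/101632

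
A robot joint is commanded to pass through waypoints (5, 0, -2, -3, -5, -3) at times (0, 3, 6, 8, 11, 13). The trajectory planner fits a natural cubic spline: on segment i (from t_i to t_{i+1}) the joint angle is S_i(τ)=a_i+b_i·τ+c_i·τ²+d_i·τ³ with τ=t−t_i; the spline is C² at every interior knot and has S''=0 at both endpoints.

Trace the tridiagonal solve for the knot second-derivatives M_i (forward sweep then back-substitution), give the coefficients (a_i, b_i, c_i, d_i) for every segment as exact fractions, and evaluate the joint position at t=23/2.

Δ: Δ0=-5/3, Δ1=-2/3, Δ2=-1/2, Δ3=-2/3, Δ4=1
row 1: diag=12, rhs=6; c'=1/4, d'=1/2
row 2: denom=10−3·1/4=37/4; d'=(1−3·1/2)/(37/4)=-2/37
row 3: denom=10−2·8/37=354/37; d'=(-1−2·-2/37)/(354/37)=-11/118
row 4: denom=10−3·37/118=1069/118; d'=(10−3·-11/118)/(1069/118)=1213/1069
back: M4=1213/1069
back: M3=-11/118−37/118·1213/1069=-480/1069
back: M2=-2/37−8/37·-480/1069=46/1069
back: M1=1/2−1/4·46/1069=523/1069
M: M0=0, M1=523/1069, M2=46/1069, M3=-480/1069, M4=1213/1069, M5=0
seg 0: a=5, c=M0/2=0, d=(M1−M0)/(6·3)=523/19242, b=Δ0−h0·(2M0+M1)/6=-12259/6414
seg 1: a=0, c=M1/2=523/2138, d=(M2−M1)/(6·3)=-53/2138, b=Δ1−h1·(2M1+M2)/6=-3776/3207
seg 2: a=-2, c=M2/2=23/1069, d=(M3−M2)/(6·2)=-263/6414, b=Δ2−h2·(2M2+M3)/6=-2431/6414
seg 3: a=-3, c=M3/2=-240/1069, d=(M4−M3)/(6·3)=1693/19242, b=Δ3−h3·(2M3+M4)/6=-5035/6414
seg 4: a=-5, c=M4/2=1213/2138, d=(M5−M4)/(6·2)=-1213/12828, b=Δ4−h4·(2M4+M5)/6=781/3207
t_q=23/2 → seg 4, τ=1/2; S=-5+781/3207·τ+1213/2138·τ²+-1213/12828·τ³=-162427/34208

  seg 0: a=5 b=-12259/6414 c=0 d=523/19242
  seg 1: a=0 b=-3776/3207 c=523/2138 d=-53/2138
  seg 2: a=-2 b=-2431/6414 c=23/1069 d=-263/6414
  seg 3: a=-3 b=-5035/6414 c=-240/1069 d=1693/19242
  seg 4: a=-5 b=781/3207 c=1213/2138 d=-1213/12828
S(23/2) = -162427/34208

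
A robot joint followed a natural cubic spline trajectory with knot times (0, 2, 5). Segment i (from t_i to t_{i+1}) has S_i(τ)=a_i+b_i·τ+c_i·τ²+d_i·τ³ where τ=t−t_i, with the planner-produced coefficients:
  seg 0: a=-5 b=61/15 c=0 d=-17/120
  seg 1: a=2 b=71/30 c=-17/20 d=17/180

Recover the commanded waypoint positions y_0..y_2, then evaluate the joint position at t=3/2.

y_0 = S_0(0) = a_0 = -5
y_1 = S_1(0) = a_1 = 2
y_2 = S_1(3) = 4
t_q=3/2 is in segment 0 (τ=3/2); S_0(τ)=199/320

y_0=-5 y_1=2 y_2=4
S(3/2) = 199/320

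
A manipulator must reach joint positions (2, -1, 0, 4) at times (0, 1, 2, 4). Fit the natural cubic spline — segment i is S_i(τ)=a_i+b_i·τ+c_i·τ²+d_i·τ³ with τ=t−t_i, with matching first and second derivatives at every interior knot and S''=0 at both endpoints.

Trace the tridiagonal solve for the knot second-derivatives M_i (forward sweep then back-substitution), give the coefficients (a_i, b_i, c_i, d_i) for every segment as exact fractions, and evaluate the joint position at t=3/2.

Δ: Δ0=-3, Δ1=1, Δ2=2
row 1: diag=4, rhs=24; c'=1/4, d'=6
row 2: denom=6−1·1/4=23/4; d'=(6−1·6)/(23/4)=0
back: M2=0
back: M1=6−1/4·0=6
M: M0=0, M1=6, M2=0, M3=0
seg 0: a=2, c=M0/2=0, d=(M1−M0)/(6·1)=1, b=Δ0−h0·(2M0+M1)/6=-4
seg 1: a=-1, c=M1/2=3, d=(M2−M1)/(6·1)=-1, b=Δ1−h1·(2M1+M2)/6=-1
seg 2: a=0, c=M2/2=0, d=(M3−M2)/(6·2)=0, b=Δ2−h2·(2M2+M3)/6=2
t_q=3/2 → seg 1, τ=1/2; S=-1+-1·τ+3·τ²+-1·τ³=-7/8

  seg 0: a=2 b=-4 c=0 d=1
  seg 1: a=-1 b=-1 c=3 d=-1
  seg 2: a=0 b=2 c=0 d=0
S(3/2) = -7/8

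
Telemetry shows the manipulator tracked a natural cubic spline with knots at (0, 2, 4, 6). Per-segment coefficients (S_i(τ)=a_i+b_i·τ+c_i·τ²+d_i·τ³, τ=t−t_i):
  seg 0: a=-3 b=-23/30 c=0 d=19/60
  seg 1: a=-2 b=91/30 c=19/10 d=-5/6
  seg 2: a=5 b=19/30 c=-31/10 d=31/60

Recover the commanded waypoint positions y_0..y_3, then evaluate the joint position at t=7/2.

y_0=-3 y_1=-2 y_2=5 y_3=-2
S(7/2) = 321/80

y_0 = S_0(0) = a_0 = -3
y_1 = S_1(0) = a_1 = -2
y_2 = S_2(0) = a_2 = 5
y_3 = S_2(2) = -2
t_q=7/2 is in segment 1 (τ=3/2); S_1(τ)=321/80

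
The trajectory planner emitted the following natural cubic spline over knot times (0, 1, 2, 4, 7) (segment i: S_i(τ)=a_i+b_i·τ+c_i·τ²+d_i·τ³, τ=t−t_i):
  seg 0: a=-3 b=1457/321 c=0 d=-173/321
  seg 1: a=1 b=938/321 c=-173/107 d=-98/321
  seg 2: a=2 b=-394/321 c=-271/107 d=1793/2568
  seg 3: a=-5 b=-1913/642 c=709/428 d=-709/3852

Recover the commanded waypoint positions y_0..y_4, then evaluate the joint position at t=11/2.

y_0=-3 y_1=1 y_2=2 y_3=-5 y_4=-4
S(11/2) = -21789/3424

y_0 = S_0(0) = a_0 = -3
y_1 = S_1(0) = a_1 = 1
y_2 = S_2(0) = a_2 = 2
y_3 = S_3(0) = a_3 = -5
y_4 = S_3(3) = -4
t_q=11/2 is in segment 3 (τ=3/2); S_3(τ)=-21789/3424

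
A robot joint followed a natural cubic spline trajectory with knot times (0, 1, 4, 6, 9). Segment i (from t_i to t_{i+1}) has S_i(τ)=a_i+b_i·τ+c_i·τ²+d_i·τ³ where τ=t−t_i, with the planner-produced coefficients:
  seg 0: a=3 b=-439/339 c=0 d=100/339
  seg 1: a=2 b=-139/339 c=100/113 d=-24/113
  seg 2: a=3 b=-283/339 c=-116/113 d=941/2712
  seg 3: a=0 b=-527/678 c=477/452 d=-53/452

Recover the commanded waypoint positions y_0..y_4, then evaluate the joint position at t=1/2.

y_0 = S_0(0) = a_0 = 3
y_1 = S_1(0) = a_1 = 2
y_2 = S_2(0) = a_2 = 3
y_3 = S_3(0) = a_3 = 0
y_4 = S_3(3) = 4
t_q=1/2 is in segment 0 (τ=1/2); S_0(τ)=270/113

y_0=3 y_1=2 y_2=3 y_3=0 y_4=4
S(1/2) = 270/113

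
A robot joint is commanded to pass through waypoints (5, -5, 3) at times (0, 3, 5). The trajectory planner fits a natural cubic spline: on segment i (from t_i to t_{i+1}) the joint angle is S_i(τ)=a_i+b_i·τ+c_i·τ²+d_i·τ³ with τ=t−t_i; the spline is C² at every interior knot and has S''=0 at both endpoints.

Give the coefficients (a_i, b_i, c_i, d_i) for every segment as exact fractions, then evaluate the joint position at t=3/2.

Δ: Δ0=-10/3, Δ1=4
row 1: diag=10, rhs=44; c'=1/5, d'=22/5
back: M1=22/5
M: M0=0, M1=22/5, M2=0
seg 0: a=5, c=M0/2=0, d=(M1−M0)/(6·3)=11/45, b=Δ0−h0·(2M0+M1)/6=-83/15
seg 1: a=-5, c=M1/2=11/5, d=(M2−M1)/(6·2)=-11/30, b=Δ1−h1·(2M1+M2)/6=16/15
t_q=3/2 → seg 0, τ=3/2; S=5+-83/15·τ+0·τ²+11/45·τ³=-99/40

  seg 0: a=5 b=-83/15 c=0 d=11/45
  seg 1: a=-5 b=16/15 c=11/5 d=-11/30
S(3/2) = -99/40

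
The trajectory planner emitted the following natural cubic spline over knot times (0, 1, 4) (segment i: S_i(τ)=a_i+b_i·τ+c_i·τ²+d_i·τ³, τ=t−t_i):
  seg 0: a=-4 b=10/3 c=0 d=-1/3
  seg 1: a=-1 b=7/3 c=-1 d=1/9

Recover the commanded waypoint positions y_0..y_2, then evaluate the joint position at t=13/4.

y_0=-4 y_1=-1 y_2=0
S(13/4) = 29/64

y_0 = S_0(0) = a_0 = -4
y_1 = S_1(0) = a_1 = -1
y_2 = S_1(3) = 0
t_q=13/4 is in segment 1 (τ=9/4); S_1(τ)=29/64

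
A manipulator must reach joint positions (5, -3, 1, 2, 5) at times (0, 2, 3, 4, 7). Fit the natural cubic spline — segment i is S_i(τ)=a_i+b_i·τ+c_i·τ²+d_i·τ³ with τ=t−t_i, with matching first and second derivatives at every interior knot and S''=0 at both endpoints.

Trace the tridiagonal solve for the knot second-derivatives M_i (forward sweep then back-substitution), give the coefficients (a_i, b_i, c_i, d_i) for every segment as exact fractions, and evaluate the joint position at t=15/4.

Δ: Δ0=-4, Δ1=4, Δ2=1, Δ3=1
row 1: diag=6, rhs=48; c'=1/6, d'=8
row 2: denom=4−1·1/6=23/6; d'=(-18−1·8)/(23/6)=-156/23
row 3: denom=8−1·6/23=178/23; d'=(0−1·-156/23)/(178/23)=78/89
back: M3=78/89
back: M2=-156/23−6/23·78/89=-624/89
back: M1=8−1/6·-624/89=816/89
M: M0=0, M1=816/89, M2=-624/89, M3=78/89, M4=0
seg 0: a=5, c=M0/2=0, d=(M1−M0)/(6·2)=68/89, b=Δ0−h0·(2M0+M1)/6=-628/89
seg 1: a=-3, c=M1/2=408/89, d=(M2−M1)/(6·1)=-240/89, b=Δ1−h1·(2M1+M2)/6=188/89
seg 2: a=1, c=M2/2=-312/89, d=(M3−M2)/(6·1)=117/89, b=Δ2−h2·(2M2+M3)/6=284/89
seg 3: a=2, c=M3/2=39/89, d=(M4−M3)/(6·3)=-13/267, b=Δ3−h3·(2M3+M4)/6=11/89
t_q=15/4 → seg 2, τ=3/4; S=1+284/89·τ+-312/89·τ²+117/89·τ³=11255/5696

  seg 0: a=5 b=-628/89 c=0 d=68/89
  seg 1: a=-3 b=188/89 c=408/89 d=-240/89
  seg 2: a=1 b=284/89 c=-312/89 d=117/89
  seg 3: a=2 b=11/89 c=39/89 d=-13/267
S(15/4) = 11255/5696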